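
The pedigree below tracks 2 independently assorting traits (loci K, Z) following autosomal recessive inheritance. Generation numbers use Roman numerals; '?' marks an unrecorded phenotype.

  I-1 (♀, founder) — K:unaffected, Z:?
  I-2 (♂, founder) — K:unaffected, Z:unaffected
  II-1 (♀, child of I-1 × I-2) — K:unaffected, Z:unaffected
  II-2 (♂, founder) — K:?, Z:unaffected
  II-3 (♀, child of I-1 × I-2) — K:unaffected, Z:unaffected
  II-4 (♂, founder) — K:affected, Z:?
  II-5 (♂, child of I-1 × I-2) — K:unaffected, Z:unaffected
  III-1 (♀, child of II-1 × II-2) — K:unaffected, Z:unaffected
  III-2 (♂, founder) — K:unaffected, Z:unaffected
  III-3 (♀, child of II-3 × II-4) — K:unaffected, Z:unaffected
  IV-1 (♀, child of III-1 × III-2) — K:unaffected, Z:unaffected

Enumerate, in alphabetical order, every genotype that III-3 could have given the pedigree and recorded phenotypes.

K/I-1 un ·: KK|Kk
K/I-2 un ·: KK|Kk
K/II-1 un I-1×I-2: KK|Kk
K/II-2 ? ·: KK|Kk|kk
K/II-3 un I-1×I-2: KK|Kk
K/II-4 aff ·: kk
K/II-5 un I-1×I-2: KK|Kk
K/III-1 un II-1×II-2: KK|Kk
K/III-2 un ·: KK|Kk
K/III-3 un II-3×II-4: Kk
K/IV-1 un III-1×III-2: KK|Kk
⇒ K over [I-1,I-2,II-1,II-2,II-3,II-4,II-5,III-1,III-2,III-3,IV-1]: 398 consistent
Z/I-1 ? ·: ZZ|Zz|zz
Z/I-2 un ·: ZZ|Zz
Z/II-1 un I-1×I-2: ZZ|Zz
Z/II-2 un ·: ZZ|Zz
Z/II-3 un I-1×I-2: ZZ|Zz
Z/II-4 ? ·: ZZ|Zz|zz
Z/II-5 un I-1×I-2: ZZ|Zz
Z/III-1 un II-1×II-2: ZZ|Zz
Z/III-2 un ·: ZZ|Zz
Z/III-3 un II-3×II-4: ZZ|Zz
Z/IV-1 un III-1×III-2: ZZ|Zz
⇒ Z over [I-1,I-2,II-1,II-2,II-3,II-4,II-5,III-1,III-2,III-3,IV-1]: 1476 consistent

III-3 ∈ {Kk ZZ, Kk Zz}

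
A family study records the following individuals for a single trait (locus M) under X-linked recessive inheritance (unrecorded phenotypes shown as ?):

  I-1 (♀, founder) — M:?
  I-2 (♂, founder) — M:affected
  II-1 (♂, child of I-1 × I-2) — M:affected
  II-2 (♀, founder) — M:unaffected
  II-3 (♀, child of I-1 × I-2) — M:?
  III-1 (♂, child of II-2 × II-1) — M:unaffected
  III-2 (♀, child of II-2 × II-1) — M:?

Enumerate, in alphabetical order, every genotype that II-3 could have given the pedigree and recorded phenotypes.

II-3 ∈ {X^MX^m, X^mX^m}

M/I-1 ? ·: X^MX^m|X^mX^m
M/I-2 aff ·: X^mY
M/II-1 aff I-1×I-2: X^mY
M/II-2 un ·: X^MX^M|X^MX^m
M/II-3 ? I-1×I-2: X^MX^m|X^mX^m
M/III-1 un II-2×II-1: X^MY
M/III-2 ? II-2×II-1: X^MX^m|X^mX^m
⇒ M over [I-1,I-2,II-1,II-2,II-3,III-1,III-2]: 9 consistent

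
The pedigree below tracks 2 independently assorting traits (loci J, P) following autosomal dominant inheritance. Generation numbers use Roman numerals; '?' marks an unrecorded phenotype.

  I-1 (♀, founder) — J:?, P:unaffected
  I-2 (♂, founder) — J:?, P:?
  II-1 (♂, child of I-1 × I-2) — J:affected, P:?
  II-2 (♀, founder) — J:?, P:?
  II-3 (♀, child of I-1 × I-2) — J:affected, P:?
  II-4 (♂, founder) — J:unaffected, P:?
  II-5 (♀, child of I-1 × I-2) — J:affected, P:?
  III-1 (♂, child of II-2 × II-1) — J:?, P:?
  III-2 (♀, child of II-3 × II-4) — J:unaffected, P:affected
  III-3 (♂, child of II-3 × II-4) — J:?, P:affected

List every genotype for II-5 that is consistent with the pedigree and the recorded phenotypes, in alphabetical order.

II-5 ∈ {JJ Pp, JJ pp, Jj Pp, Jj pp}

J/I-1 ? ·: jj|Jj|JJ
J/I-2 ? ·: jj|Jj|JJ
J/II-1 aff I-1×I-2: Jj|JJ
J/II-2 ? ·: jj|Jj|JJ
J/II-3 aff I-1×I-2: Jj
J/II-4 un ·: jj
J/II-5 aff I-1×I-2: Jj|JJ
J/III-1 ? II-2×II-1: jj|Jj|JJ
J/III-2 un II-3×II-4: jj
J/III-3 ? II-3×II-4: jj|Jj
⇒ J over [I-1,I-2,II-1,II-2,II-3,II-4,II-5,III-1,III-2,III-3]: 188 consistent
P/I-1 un ·: pp
P/I-2 ? ·: pp|Pp|PP
P/II-1 ? I-1×I-2: pp|Pp
P/II-2 ? ·: pp|Pp|PP
P/II-3 ? I-1×I-2: pp|Pp
P/II-4 ? ·: pp|Pp|PP
P/II-5 ? I-1×I-2: pp|Pp
P/III-1 ? II-2×II-1: pp|Pp|PP
P/III-2 aff II-3×II-4: Pp|PP
P/III-3 aff II-3×II-4: Pp|PP
⇒ P over [I-1,I-2,II-1,II-2,II-3,II-4,II-5,III-1,III-2,III-3]: 313 consistent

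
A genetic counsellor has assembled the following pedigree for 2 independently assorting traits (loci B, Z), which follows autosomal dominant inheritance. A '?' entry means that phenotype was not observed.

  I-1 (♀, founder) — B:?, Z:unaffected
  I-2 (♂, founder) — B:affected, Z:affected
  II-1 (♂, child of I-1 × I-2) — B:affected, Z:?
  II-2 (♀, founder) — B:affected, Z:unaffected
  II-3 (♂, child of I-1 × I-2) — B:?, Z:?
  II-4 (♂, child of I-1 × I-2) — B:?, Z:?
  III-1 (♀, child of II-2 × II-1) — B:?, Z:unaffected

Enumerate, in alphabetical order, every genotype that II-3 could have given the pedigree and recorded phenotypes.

II-3 ∈ {BB Zz, BB zz, Bb Zz, Bb zz, bb Zz, bb zz}

B/I-1 ? ·: bb|Bb|BB
B/I-2 aff ·: Bb|BB
B/II-1 aff I-1×I-2: Bb|BB
B/II-2 aff ·: Bb|BB
B/II-3 ? I-1×I-2: bb|Bb|BB
B/II-4 ? I-1×I-2: bb|Bb|BB
B/III-1 ? II-2×II-1: bb|Bb|BB
⇒ B over [I-1,I-2,II-1,II-2,II-3,II-4,III-1]: 164 consistent
Z/I-1 un ·: zz
Z/I-2 aff ·: Zz|ZZ
Z/II-1 ? I-1×I-2: zz|Zz
Z/II-2 un ·: zz
Z/II-3 ? I-1×I-2: zz|Zz
Z/II-4 ? I-1×I-2: zz|Zz
Z/III-1 un II-2×II-1: zz
⇒ Z over [I-1,I-2,II-1,II-2,II-3,II-4,III-1]: 9 consistent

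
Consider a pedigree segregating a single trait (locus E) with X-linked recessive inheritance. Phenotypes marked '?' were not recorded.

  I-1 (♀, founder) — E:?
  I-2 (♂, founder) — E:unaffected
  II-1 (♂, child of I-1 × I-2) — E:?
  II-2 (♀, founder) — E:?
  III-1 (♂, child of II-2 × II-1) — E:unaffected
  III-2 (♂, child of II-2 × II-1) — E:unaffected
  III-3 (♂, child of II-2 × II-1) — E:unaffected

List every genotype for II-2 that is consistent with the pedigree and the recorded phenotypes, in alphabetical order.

II-2 ∈ {X^EX^E, X^EX^e}

E/I-1 ? ·: X^EX^E|X^EX^e|X^eX^e
E/I-2 un ·: X^EY
E/II-1 ? I-1×I-2: X^EY|X^eY
E/II-2 ? ·: X^EX^E|X^EX^e
E/III-1 un II-2×II-1: X^EY
E/III-2 un II-2×II-1: X^EY
E/III-3 un II-2×II-1: X^EY
⇒ E over [I-1,I-2,II-1,II-2,III-1,III-2,III-3]: 8 consistent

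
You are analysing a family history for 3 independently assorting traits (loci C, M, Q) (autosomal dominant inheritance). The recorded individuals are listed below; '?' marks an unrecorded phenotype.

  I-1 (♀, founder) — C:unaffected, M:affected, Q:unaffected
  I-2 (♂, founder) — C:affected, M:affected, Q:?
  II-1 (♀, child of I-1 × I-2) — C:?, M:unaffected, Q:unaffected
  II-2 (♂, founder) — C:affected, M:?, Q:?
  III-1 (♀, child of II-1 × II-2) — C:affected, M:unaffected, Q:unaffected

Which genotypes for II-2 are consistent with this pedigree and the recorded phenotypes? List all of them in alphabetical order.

C/I-1 un ·: cc
C/I-2 aff ·: Cc|CC
C/II-1 ? I-1×I-2: cc|Cc
C/II-2 aff ·: Cc|CC
C/III-1 aff II-1×II-2: Cc|CC
⇒ C over [I-1,I-2,II-1,II-2,III-1]: 10 consistent
M/I-1 aff ·: Mm
M/I-2 aff ·: Mm
M/II-1 un I-1×I-2: mm
M/II-2 ? ·: mm|Mm
M/III-1 un II-1×II-2: mm
⇒ M over [I-1,I-2,II-1,II-2,III-1]: 2 consistent
Q/I-1 un ·: qq
Q/I-2 ? ·: qq|Qq
Q/II-1 un I-1×I-2: qq
Q/II-2 ? ·: qq|Qq
Q/III-1 un II-1×II-2: qq
⇒ Q over [I-1,I-2,II-1,II-2,III-1]: 4 consistent

II-2 ∈ {CC Mm Qq, CC Mm qq, CC mm Qq, CC mm qq, Cc Mm Qq, Cc Mm qq, Cc mm Qq, Cc mm qq}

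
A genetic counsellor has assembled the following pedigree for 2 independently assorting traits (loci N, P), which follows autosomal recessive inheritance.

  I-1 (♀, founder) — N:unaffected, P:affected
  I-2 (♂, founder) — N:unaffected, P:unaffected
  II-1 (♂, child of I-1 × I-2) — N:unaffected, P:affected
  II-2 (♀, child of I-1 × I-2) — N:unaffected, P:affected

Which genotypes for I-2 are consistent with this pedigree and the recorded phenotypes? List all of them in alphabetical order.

I-2 ∈ {NN Pp, Nn Pp}

N/I-1 un ·: NN|Nn
N/I-2 un ·: NN|Nn
N/II-1 un I-1×I-2: NN|Nn
N/II-2 un I-1×I-2: NN|Nn
⇒ N over [I-1,I-2,II-1,II-2]: 13 consistent
P/I-1 aff ·: pp
P/I-2 un ·: Pp
P/II-1 aff I-1×I-2: pp
P/II-2 aff I-1×I-2: pp
⇒ P over [I-1,I-2,II-1,II-2]: 1 consistent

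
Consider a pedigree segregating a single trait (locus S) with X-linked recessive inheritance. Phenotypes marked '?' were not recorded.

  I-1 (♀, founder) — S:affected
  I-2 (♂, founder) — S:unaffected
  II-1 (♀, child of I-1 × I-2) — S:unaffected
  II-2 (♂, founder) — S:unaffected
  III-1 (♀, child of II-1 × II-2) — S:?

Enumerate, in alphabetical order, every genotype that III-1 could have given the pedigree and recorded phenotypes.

III-1 ∈ {X^SX^S, X^SX^s}

S/I-1 aff ·: X^sX^s
S/I-2 un ·: X^SY
S/II-1 un I-1×I-2: X^SX^s
S/II-2 un ·: X^SY
S/III-1 ? II-1×II-2: X^SX^S|X^SX^s
⇒ S over [I-1,I-2,II-1,II-2,III-1]: 2 consistent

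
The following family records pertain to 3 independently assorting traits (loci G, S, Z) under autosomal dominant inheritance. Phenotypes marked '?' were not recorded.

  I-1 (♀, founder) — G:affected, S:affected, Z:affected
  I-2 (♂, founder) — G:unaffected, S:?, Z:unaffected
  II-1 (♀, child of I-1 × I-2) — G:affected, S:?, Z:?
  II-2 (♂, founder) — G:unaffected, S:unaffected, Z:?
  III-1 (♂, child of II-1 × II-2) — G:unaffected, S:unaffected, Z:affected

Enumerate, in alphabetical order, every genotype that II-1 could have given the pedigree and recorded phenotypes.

II-1 ∈ {Gg Ss Zz, Gg Ss zz, Gg ss Zz, Gg ss zz}

G/I-1 aff ·: Gg|GG
G/I-2 un ·: gg
G/II-1 aff I-1×I-2: Gg
G/II-2 un ·: gg
G/III-1 un II-1×II-2: gg
⇒ G over [I-1,I-2,II-1,II-2,III-1]: 2 consistent
S/I-1 aff ·: Ss|SS
S/I-2 ? ·: ss|Ss|SS
S/II-1 ? I-1×I-2: ss|Ss
S/II-2 un ·: ss
S/III-1 un II-1×II-2: ss
⇒ S over [I-1,I-2,II-1,II-2,III-1]: 7 consistent
Z/I-1 aff ·: Zz|ZZ
Z/I-2 un ·: zz
Z/II-1 ? I-1×I-2: zz|Zz
Z/II-2 ? ·: zz|Zz|ZZ
Z/III-1 aff II-1×II-2: Zz|ZZ
⇒ Z over [I-1,I-2,II-1,II-2,III-1]: 12 consistent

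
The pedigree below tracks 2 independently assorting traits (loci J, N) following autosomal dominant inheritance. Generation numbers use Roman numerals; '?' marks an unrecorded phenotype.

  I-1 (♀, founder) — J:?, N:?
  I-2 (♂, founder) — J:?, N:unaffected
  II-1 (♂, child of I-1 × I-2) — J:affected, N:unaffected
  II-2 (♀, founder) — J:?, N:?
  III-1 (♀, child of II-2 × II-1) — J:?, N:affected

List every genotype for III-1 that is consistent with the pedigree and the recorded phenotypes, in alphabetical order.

III-1 ∈ {JJ Nn, Jj Nn, jj Nn}

J/I-1 ? ·: jj|Jj|JJ
J/I-2 ? ·: jj|Jj|JJ
J/II-1 aff I-1×I-2: Jj|JJ
J/II-2 ? ·: jj|Jj|JJ
J/III-1 ? II-2×II-1: jj|Jj|JJ
⇒ J over [I-1,I-2,II-1,II-2,III-1]: 65 consistent
N/I-1 ? ·: nn|Nn
N/I-2 un ·: nn
N/II-1 un I-1×I-2: nn
N/II-2 ? ·: Nn|NN
N/III-1 aff II-2×II-1: Nn
⇒ N over [I-1,I-2,II-1,II-2,III-1]: 4 consistent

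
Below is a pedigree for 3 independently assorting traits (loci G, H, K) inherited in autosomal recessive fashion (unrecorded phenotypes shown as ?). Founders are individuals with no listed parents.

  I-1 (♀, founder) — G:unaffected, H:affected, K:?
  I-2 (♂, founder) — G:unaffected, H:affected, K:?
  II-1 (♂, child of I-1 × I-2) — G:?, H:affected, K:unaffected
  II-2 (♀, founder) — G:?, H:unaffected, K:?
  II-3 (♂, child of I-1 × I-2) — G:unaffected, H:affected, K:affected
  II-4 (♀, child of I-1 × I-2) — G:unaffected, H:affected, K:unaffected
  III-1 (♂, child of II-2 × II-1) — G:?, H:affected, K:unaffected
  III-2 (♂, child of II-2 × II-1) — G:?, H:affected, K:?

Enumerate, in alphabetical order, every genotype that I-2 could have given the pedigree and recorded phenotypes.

G/I-1 un ·: GG|Gg
G/I-2 un ·: GG|Gg
G/II-1 ? I-1×I-2: GG|Gg|gg
G/II-2 ? ·: GG|Gg|gg
G/II-3 un I-1×I-2: GG|Gg
G/II-4 un I-1×I-2: GG|Gg
G/III-1 ? II-2×II-1: GG|Gg|gg
G/III-2 ? II-2×II-1: GG|Gg|gg
⇒ G over [I-1,I-2,II-1,II-2,II-3,II-4,III-1,III-2]: 306 consistent
H/I-1 aff ·: hh
H/I-2 aff ·: hh
H/II-1 aff I-1×I-2: hh
H/II-2 un ·: Hh
H/II-3 aff I-1×I-2: hh
H/II-4 aff I-1×I-2: hh
H/III-1 aff II-2×II-1: hh
H/III-2 aff II-2×II-1: hh
⇒ H over [I-1,I-2,II-1,II-2,II-3,II-4,III-1,III-2]: 1 consistent
K/I-1 ? ·: Kk|kk
K/I-2 ? ·: Kk|kk
K/II-1 un I-1×I-2: KK|Kk
K/II-2 ? ·: KK|Kk|kk
K/II-3 aff I-1×I-2: kk
K/II-4 un I-1×I-2: KK|Kk
K/III-1 un II-2×II-1: KK|Kk
K/III-2 ? II-2×II-1: KK|Kk|kk
⇒ K over [I-1,I-2,II-1,II-2,II-3,II-4,III-1,III-2]: 60 consistent

I-2 ∈ {GG hh Kk, GG hh kk, Gg hh Kk, Gg hh kk}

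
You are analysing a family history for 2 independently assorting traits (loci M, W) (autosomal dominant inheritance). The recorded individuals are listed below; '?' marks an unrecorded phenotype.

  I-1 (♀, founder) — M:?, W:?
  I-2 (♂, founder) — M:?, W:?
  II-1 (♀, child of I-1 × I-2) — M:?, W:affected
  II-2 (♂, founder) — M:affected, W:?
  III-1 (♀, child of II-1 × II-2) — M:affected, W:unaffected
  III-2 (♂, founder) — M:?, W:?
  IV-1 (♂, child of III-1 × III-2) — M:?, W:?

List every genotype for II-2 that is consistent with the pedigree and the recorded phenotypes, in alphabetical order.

M/I-1 ? ·: mm|Mm|MM
M/I-2 ? ·: mm|Mm|MM
M/II-1 ? I-1×I-2: mm|Mm|MM
M/II-2 aff ·: Mm|MM
M/III-1 aff II-1×II-2: Mm|MM
M/III-2 ? ·: mm|Mm|MM
M/IV-1 ? III-1×III-2: mm|Mm|MM
⇒ M over [I-1,I-2,II-1,II-2,III-1,III-2,IV-1]: 270 consistent
W/I-1 ? ·: ww|Ww|WW
W/I-2 ? ·: ww|Ww|WW
W/II-1 aff I-1×I-2: Ww
W/II-2 ? ·: ww|Ww
W/III-1 un II-1×II-2: ww
W/III-2 ? ·: ww|Ww|WW
W/IV-1 ? III-1×III-2: ww|Ww
⇒ W over [I-1,I-2,II-1,II-2,III-1,III-2,IV-1]: 56 consistent

II-2 ∈ {MM Ww, MM ww, Mm Ww, Mm ww}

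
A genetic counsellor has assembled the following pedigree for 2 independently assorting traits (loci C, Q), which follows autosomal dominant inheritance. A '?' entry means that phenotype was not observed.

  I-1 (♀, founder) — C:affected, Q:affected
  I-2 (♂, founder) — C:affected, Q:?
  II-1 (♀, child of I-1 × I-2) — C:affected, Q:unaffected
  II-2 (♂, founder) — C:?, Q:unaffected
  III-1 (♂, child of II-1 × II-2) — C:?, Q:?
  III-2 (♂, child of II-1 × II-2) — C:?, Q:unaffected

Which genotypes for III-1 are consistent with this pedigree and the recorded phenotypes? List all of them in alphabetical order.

C/I-1 aff ·: Cc|CC
C/I-2 aff ·: Cc|CC
C/II-1 aff I-1×I-2: Cc|CC
C/II-2 ? ·: cc|Cc|CC
C/III-1 ? II-1×II-2: cc|Cc|CC
C/III-2 ? II-1×II-2: cc|Cc|CC
⇒ C over [I-1,I-2,II-1,II-2,III-1,III-2]: 75 consistent
Q/I-1 aff ·: Qq
Q/I-2 ? ·: qq|Qq
Q/II-1 un I-1×I-2: qq
Q/II-2 un ·: qq
Q/III-1 ? II-1×II-2: qq
Q/III-2 un II-1×II-2: qq
⇒ Q over [I-1,I-2,II-1,II-2,III-1,III-2]: 2 consistent

III-1 ∈ {CC qq, Cc qq, cc qq}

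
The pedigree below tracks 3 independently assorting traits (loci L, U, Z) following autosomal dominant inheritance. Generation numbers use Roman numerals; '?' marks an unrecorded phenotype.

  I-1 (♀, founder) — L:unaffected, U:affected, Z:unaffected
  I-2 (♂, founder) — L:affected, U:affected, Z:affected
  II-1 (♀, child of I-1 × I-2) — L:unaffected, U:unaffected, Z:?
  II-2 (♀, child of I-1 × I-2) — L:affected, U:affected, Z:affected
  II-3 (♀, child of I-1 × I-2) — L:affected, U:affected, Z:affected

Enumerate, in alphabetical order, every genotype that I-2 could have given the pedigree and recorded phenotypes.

I-2 ∈ {Ll Uu ZZ, Ll Uu Zz}

L/I-1 un ·: ll
L/I-2 aff ·: Ll
L/II-1 un I-1×I-2: ll
L/II-2 aff I-1×I-2: Ll
L/II-3 aff I-1×I-2: Ll
⇒ L over [I-1,I-2,II-1,II-2,II-3]: 1 consistent
U/I-1 aff ·: Uu
U/I-2 aff ·: Uu
U/II-1 un I-1×I-2: uu
U/II-2 aff I-1×I-2: Uu|UU
U/II-3 aff I-1×I-2: Uu|UU
⇒ U over [I-1,I-2,II-1,II-2,II-3]: 4 consistent
Z/I-1 un ·: zz
Z/I-2 aff ·: Zz|ZZ
Z/II-1 ? I-1×I-2: zz|Zz
Z/II-2 aff I-1×I-2: Zz
Z/II-3 aff I-1×I-2: Zz
⇒ Z over [I-1,I-2,II-1,II-2,II-3]: 3 consistent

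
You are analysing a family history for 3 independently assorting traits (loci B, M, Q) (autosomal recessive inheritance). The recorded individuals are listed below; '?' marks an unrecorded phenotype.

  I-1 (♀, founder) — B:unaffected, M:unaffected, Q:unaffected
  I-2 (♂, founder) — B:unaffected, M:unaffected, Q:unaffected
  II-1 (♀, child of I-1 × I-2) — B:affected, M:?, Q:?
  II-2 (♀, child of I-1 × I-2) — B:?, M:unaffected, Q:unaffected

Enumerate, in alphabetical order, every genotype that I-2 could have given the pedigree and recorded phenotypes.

I-2 ∈ {Bb MM QQ, Bb MM Qq, Bb Mm QQ, Bb Mm Qq}

B/I-1 un ·: Bb
B/I-2 un ·: Bb
B/II-1 aff I-1×I-2: bb
B/II-2 ? I-1×I-2: BB|Bb|bb
⇒ B over [I-1,I-2,II-1,II-2]: 3 consistent
M/I-1 un ·: MM|Mm
M/I-2 un ·: MM|Mm
M/II-1 ? I-1×I-2: MM|Mm|mm
M/II-2 un I-1×I-2: MM|Mm
⇒ M over [I-1,I-2,II-1,II-2]: 15 consistent
Q/I-1 un ·: QQ|Qq
Q/I-2 un ·: QQ|Qq
Q/II-1 ? I-1×I-2: QQ|Qq|qq
Q/II-2 un I-1×I-2: QQ|Qq
⇒ Q over [I-1,I-2,II-1,II-2]: 15 consistent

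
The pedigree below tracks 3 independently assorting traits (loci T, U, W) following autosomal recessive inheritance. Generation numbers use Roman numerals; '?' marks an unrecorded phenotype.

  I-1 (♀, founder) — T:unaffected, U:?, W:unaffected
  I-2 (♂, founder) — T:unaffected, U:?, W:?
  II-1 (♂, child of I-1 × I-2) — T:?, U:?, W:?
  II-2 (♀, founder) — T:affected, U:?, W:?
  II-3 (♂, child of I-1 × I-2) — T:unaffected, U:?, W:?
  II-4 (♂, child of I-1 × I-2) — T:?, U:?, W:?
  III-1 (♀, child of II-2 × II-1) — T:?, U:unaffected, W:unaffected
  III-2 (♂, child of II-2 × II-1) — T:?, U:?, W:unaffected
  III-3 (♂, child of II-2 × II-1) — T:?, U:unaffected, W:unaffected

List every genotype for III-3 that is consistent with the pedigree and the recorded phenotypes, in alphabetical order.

T/I-1 un ·: TT|Tt
T/I-2 un ·: TT|Tt
T/II-1 ? I-1×I-2: TT|Tt|tt
T/II-2 aff ·: tt
T/II-3 un I-1×I-2: TT|Tt
T/II-4 ? I-1×I-2: TT|Tt|tt
T/III-1 ? II-2×II-1: Tt|tt
T/III-2 ? II-2×II-1: Tt|tt
T/III-3 ? II-2×II-1: Tt|tt
⇒ T over [I-1,I-2,II-1,II-2,II-3,II-4,III-1,III-2,III-3]: 133 consistent
U/I-1 ? ·: UU|Uu|uu
U/I-2 ? ·: UU|Uu|uu
U/II-1 ? I-1×I-2: UU|Uu|uu
U/II-2 ? ·: UU|Uu|uu
U/II-3 ? I-1×I-2: UU|Uu|uu
U/II-4 ? I-1×I-2: UU|Uu|uu
U/III-1 un II-2×II-1: UU|Uu
U/III-2 ? II-2×II-1: UU|Uu|uu
U/III-3 un II-2×II-1: UU|Uu
⇒ U over [I-1,I-2,II-1,II-2,II-3,II-4,III-1,III-2,III-3]: 828 consistent
W/I-1 un ·: WW|Ww
W/I-2 ? ·: WW|Ww|ww
W/II-1 ? I-1×I-2: WW|Ww|ww
W/II-2 ? ·: WW|Ww|ww
W/II-3 ? I-1×I-2: WW|Ww|ww
W/II-4 ? I-1×I-2: WW|Ww|ww
W/III-1 un II-2×II-1: WW|Ww
W/III-2 un II-2×II-1: WW|Ww
W/III-3 un II-2×II-1: WW|Ww
⇒ W over [I-1,I-2,II-1,II-2,II-3,II-4,III-1,III-2,III-3]: 580 consistent

III-3 ∈ {Tt UU WW, Tt UU Ww, Tt Uu WW, Tt Uu Ww, tt UU WW, tt UU Ww, tt Uu WW, tt Uu Ww}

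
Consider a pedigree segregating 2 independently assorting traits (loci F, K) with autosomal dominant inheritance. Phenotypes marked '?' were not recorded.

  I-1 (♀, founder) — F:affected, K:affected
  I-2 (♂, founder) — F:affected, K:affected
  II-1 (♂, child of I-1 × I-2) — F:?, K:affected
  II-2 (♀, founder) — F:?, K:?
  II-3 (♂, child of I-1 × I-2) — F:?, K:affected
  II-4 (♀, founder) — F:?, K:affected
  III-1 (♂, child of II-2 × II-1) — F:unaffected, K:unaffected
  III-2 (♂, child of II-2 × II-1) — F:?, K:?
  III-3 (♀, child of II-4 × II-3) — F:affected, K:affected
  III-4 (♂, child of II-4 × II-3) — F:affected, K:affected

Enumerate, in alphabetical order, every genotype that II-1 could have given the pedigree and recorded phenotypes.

II-1 ∈ {Ff Kk, ff Kk}

F/I-1 aff ·: Ff|FF
F/I-2 aff ·: Ff|FF
F/II-1 ? I-1×I-2: ff|Ff
F/II-2 ? ·: ff|Ff
F/II-3 ? I-1×I-2: ff|Ff|FF
F/II-4 ? ·: ff|Ff|FF
F/III-1 un II-2×II-1: ff
F/III-2 ? II-2×II-1: ff|Ff|FF
F/III-3 aff II-4×II-3: Ff|FF
F/III-4 aff II-4×II-3: Ff|FF
⇒ F over [I-1,I-2,II-1,II-2,II-3,II-4,III-1,III-2,III-3,III-4]: 286 consistent
K/I-1 aff ·: Kk|KK
K/I-2 aff ·: Kk|KK
K/II-1 aff I-1×I-2: Kk
K/II-2 ? ·: kk|Kk
K/II-3 aff I-1×I-2: Kk|KK
K/II-4 aff ·: Kk|KK
K/III-1 un II-2×II-1: kk
K/III-2 ? II-2×II-1: kk|Kk|KK
K/III-3 aff II-4×II-3: Kk|KK
K/III-4 aff II-4×II-3: Kk|KK
⇒ K over [I-1,I-2,II-1,II-2,II-3,II-4,III-1,III-2,III-3,III-4]: 195 consistent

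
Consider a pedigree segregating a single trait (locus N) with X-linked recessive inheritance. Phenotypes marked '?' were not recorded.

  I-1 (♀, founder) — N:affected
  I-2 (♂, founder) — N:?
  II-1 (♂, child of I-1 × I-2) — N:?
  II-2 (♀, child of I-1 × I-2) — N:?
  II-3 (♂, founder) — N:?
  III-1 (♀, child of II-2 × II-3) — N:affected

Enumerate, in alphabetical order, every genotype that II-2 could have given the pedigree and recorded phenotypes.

N/I-1 aff ·: X^nX^n
N/I-2 ? ·: X^NY|X^nY
N/II-1 ? I-1×I-2: X^nY
N/II-2 ? I-1×I-2: X^NX^n|X^nX^n
N/II-3 ? ·: X^nY
N/III-1 aff II-2×II-3: X^nX^n
⇒ N over [I-1,I-2,II-1,II-2,II-3,III-1]: 2 consistent

II-2 ∈ {X^NX^n, X^nX^n}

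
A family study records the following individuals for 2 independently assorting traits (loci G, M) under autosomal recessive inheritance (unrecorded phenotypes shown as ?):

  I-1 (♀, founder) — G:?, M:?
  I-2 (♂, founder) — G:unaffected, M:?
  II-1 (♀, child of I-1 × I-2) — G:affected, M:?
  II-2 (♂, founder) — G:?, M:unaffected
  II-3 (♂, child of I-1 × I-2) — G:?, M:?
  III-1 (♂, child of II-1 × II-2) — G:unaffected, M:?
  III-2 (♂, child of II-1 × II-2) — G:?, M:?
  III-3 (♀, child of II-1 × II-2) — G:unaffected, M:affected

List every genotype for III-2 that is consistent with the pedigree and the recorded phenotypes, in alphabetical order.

G/I-1 ? ·: Gg|gg
G/I-2 un ·: Gg
G/II-1 aff I-1×I-2: gg
G/II-2 ? ·: GG|Gg
G/II-3 ? I-1×I-2: GG|Gg|gg
G/III-1 un II-1×II-2: Gg
G/III-2 ? II-1×II-2: Gg|gg
G/III-3 un II-1×II-2: Gg
⇒ G over [I-1,I-2,II-1,II-2,II-3,III-1,III-2,III-3]: 15 consistent
M/I-1 ? ·: MM|Mm|mm
M/I-2 ? ·: MM|Mm|mm
M/II-1 ? I-1×I-2: Mm|mm
M/II-2 un ·: Mm
M/II-3 ? I-1×I-2: MM|Mm|mm
M/III-1 ? II-1×II-2: MM|Mm|mm
M/III-2 ? II-1×II-2: MM|Mm|mm
M/III-3 aff II-1×II-2: mm
⇒ M over [I-1,I-2,II-1,II-2,II-3,III-1,III-2,III-3]: 149 consistent

III-2 ∈ {Gg MM, Gg Mm, Gg mm, gg MM, gg Mm, gg mm}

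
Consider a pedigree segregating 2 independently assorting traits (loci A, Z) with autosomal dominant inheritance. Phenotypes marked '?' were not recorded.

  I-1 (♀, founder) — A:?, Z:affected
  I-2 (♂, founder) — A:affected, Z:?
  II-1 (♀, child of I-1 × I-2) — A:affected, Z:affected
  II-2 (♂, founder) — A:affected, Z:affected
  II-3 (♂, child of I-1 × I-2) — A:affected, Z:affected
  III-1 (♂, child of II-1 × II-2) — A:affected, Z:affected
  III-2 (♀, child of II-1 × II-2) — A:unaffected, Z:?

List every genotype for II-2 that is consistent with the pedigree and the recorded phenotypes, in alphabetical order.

A/I-1 ? ·: aa|Aa|AA
A/I-2 aff ·: Aa|AA
A/II-1 aff I-1×I-2: Aa
A/II-2 aff ·: Aa
A/II-3 aff I-1×I-2: Aa|AA
A/III-1 aff II-1×II-2: Aa|AA
A/III-2 un II-1×II-2: aa
⇒ A over [I-1,I-2,II-1,II-2,II-3,III-1,III-2]: 16 consistent
Z/I-1 aff ·: Zz|ZZ
Z/I-2 ? ·: zz|Zz|ZZ
Z/II-1 aff I-1×I-2: Zz|ZZ
Z/II-2 aff ·: Zz|ZZ
Z/II-3 aff I-1×I-2: Zz|ZZ
Z/III-1 aff II-1×II-2: Zz|ZZ
Z/III-2 ? II-1×II-2: zz|Zz|ZZ
⇒ Z over [I-1,I-2,II-1,II-2,II-3,III-1,III-2]: 115 consistent

II-2 ∈ {Aa ZZ, Aa Zz}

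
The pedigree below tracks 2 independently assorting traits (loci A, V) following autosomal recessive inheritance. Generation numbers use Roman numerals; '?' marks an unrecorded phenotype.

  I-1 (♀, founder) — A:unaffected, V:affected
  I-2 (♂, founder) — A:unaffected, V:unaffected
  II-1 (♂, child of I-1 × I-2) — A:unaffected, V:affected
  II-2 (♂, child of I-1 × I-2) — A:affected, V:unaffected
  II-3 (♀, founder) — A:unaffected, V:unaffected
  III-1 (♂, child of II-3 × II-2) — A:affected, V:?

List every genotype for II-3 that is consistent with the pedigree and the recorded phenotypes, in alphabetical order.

II-3 ∈ {Aa VV, Aa Vv}

A/I-1 un ·: Aa
A/I-2 un ·: Aa
A/II-1 un I-1×I-2: AA|Aa
A/II-2 aff I-1×I-2: aa
A/II-3 un ·: Aa
A/III-1 aff II-3×II-2: aa
⇒ A over [I-1,I-2,II-1,II-2,II-3,III-1]: 2 consistent
V/I-1 aff ·: vv
V/I-2 un ·: Vv
V/II-1 aff I-1×I-2: vv
V/II-2 un I-1×I-2: Vv
V/II-3 un ·: VV|Vv
V/III-1 ? II-3×II-2: VV|Vv|vv
⇒ V over [I-1,I-2,II-1,II-2,II-3,III-1]: 5 consistent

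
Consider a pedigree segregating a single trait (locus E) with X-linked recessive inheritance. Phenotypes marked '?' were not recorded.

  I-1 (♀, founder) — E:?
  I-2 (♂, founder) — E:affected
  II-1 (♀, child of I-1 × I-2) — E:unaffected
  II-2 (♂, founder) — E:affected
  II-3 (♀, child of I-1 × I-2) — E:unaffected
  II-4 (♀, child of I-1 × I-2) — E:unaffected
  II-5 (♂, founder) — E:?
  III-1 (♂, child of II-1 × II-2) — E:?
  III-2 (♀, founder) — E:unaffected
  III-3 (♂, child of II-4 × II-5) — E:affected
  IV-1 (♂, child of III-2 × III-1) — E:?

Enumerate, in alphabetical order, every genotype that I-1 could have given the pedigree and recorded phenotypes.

I-1 ∈ {X^EX^E, X^EX^e}

E/I-1 ? ·: X^EX^E|X^EX^e
E/I-2 aff ·: X^eY
E/II-1 un I-1×I-2: X^EX^e
E/II-2 aff ·: X^eY
E/II-3 un I-1×I-2: X^EX^e
E/II-4 un I-1×I-2: X^EX^e
E/II-5 ? ·: X^EY|X^eY
E/III-1 ? II-1×II-2: X^EY|X^eY
E/III-2 un ·: X^EX^E|X^EX^e
E/III-3 aff II-4×II-5: X^eY
E/IV-1 ? III-2×III-1: X^EY|X^eY
⇒ E over [I-1,I-2,II-1,II-2,II-3,II-4,II-5,III-1,III-2,III-3,IV-1]: 24 consistent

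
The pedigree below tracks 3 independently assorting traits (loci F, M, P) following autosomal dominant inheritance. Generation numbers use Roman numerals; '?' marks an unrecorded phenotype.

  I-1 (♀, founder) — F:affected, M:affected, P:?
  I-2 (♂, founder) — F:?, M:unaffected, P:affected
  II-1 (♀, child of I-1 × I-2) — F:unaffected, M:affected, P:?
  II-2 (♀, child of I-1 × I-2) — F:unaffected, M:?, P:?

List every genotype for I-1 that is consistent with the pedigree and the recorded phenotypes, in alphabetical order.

F/I-1 aff ·: Ff
F/I-2 ? ·: ff|Ff
F/II-1 un I-1×I-2: ff
F/II-2 un I-1×I-2: ff
⇒ F over [I-1,I-2,II-1,II-2]: 2 consistent
M/I-1 aff ·: Mm|MM
M/I-2 un ·: mm
M/II-1 aff I-1×I-2: Mm
M/II-2 ? I-1×I-2: mm|Mm
⇒ M over [I-1,I-2,II-1,II-2]: 3 consistent
P/I-1 ? ·: pp|Pp|PP
P/I-2 aff ·: Pp|PP
P/II-1 ? I-1×I-2: pp|Pp|PP
P/II-2 ? I-1×I-2: pp|Pp|PP
⇒ P over [I-1,I-2,II-1,II-2]: 23 consistent

I-1 ∈ {Ff MM PP, Ff MM Pp, Ff MM pp, Ff Mm PP, Ff Mm Pp, Ff Mm pp}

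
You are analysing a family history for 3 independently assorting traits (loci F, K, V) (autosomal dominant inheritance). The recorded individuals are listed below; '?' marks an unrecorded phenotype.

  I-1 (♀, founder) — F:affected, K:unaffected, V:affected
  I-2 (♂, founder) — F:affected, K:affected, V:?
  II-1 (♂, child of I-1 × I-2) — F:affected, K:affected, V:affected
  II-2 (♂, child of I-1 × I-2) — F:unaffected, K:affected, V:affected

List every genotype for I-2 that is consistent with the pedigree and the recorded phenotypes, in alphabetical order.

I-2 ∈ {Ff KK VV, Ff KK Vv, Ff KK vv, Ff Kk VV, Ff Kk Vv, Ff Kk vv}

F/I-1 aff ·: Ff
F/I-2 aff ·: Ff
F/II-1 aff I-1×I-2: Ff|FF
F/II-2 un I-1×I-2: ff
⇒ F over [I-1,I-2,II-1,II-2]: 2 consistent
K/I-1 un ·: kk
K/I-2 aff ·: Kk|KK
K/II-1 aff I-1×I-2: Kk
K/II-2 aff I-1×I-2: Kk
⇒ K over [I-1,I-2,II-1,II-2]: 2 consistent
V/I-1 aff ·: Vv|VV
V/I-2 ? ·: vv|Vv|VV
V/II-1 aff I-1×I-2: Vv|VV
V/II-2 aff I-1×I-2: Vv|VV
⇒ V over [I-1,I-2,II-1,II-2]: 15 consistent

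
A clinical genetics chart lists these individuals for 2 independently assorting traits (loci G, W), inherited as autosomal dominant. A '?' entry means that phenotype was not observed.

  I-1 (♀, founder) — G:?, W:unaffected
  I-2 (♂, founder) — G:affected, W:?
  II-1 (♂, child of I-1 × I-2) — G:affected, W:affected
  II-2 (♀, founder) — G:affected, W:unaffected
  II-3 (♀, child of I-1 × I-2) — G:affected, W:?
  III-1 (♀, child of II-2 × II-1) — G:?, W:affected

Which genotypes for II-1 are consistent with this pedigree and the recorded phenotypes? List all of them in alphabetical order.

G/I-1 ? ·: gg|Gg|GG
G/I-2 aff ·: Gg|GG
G/II-1 aff I-1×I-2: Gg|GG
G/II-2 aff ·: Gg|GG
G/II-3 aff I-1×I-2: Gg|GG
G/III-1 ? II-2×II-1: gg|Gg|GG
⇒ G over [I-1,I-2,II-1,II-2,II-3,III-1]: 61 consistent
W/I-1 un ·: ww
W/I-2 ? ·: Ww|WW
W/II-1 aff I-1×I-2: Ww
W/II-2 un ·: ww
W/II-3 ? I-1×I-2: ww|Ww
W/III-1 aff II-2×II-1: Ww
⇒ W over [I-1,I-2,II-1,II-2,II-3,III-1]: 3 consistent

II-1 ∈ {GG Ww, Gg Ww}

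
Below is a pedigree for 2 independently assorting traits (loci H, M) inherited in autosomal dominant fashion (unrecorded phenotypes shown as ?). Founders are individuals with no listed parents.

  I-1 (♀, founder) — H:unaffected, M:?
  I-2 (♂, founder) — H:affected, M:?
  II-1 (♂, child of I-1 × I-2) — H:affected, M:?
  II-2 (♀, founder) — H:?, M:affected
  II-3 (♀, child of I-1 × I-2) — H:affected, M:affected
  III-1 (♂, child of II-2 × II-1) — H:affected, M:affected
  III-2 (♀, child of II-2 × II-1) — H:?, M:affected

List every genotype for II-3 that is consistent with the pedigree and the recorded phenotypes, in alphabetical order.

H/I-1 un ·: hh
H/I-2 aff ·: Hh|HH
H/II-1 aff I-1×I-2: Hh
H/II-2 ? ·: hh|Hh|HH
H/II-3 aff I-1×I-2: Hh
H/III-1 aff II-2×II-1: Hh|HH
H/III-2 ? II-2×II-1: hh|Hh|HH
⇒ H over [I-1,I-2,II-1,II-2,II-3,III-1,III-2]: 24 consistent
M/I-1 ? ·: mm|Mm|MM
M/I-2 ? ·: mm|Mm|MM
M/II-1 ? I-1×I-2: mm|Mm|MM
M/II-2 aff ·: Mm|MM
M/II-3 aff I-1×I-2: Mm|MM
M/III-1 aff II-2×II-1: Mm|MM
M/III-2 aff II-2×II-1: Mm|MM
⇒ M over [I-1,I-2,II-1,II-2,II-3,III-1,III-2]: 123 consistent

II-3 ∈ {Hh MM, Hh Mm}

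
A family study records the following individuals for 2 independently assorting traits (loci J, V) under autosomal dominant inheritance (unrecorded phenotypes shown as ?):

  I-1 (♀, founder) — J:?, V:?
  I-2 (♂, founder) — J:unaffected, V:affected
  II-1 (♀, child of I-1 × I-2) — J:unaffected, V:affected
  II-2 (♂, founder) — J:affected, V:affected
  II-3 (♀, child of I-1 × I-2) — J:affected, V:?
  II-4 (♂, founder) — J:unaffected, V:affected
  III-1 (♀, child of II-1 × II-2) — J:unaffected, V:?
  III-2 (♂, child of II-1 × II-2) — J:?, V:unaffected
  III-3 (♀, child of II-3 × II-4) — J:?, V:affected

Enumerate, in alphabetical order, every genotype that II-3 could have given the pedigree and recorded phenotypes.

II-3 ∈ {Jj VV, Jj Vv, Jj vv}

J/I-1 ? ·: Jj
J/I-2 un ·: jj
J/II-1 un I-1×I-2: jj
J/II-2 aff ·: Jj
J/II-3 aff I-1×I-2: Jj
J/II-4 un ·: jj
J/III-1 un II-1×II-2: jj
J/III-2 ? II-1×II-2: jj|Jj
J/III-3 ? II-3×II-4: jj|Jj
⇒ J over [I-1,I-2,II-1,II-2,II-3,II-4,III-1,III-2,III-3]: 4 consistent
V/I-1 ? ·: vv|Vv|VV
V/I-2 aff ·: Vv|VV
V/II-1 aff I-1×I-2: Vv
V/II-2 aff ·: Vv
V/II-3 ? I-1×I-2: vv|Vv|VV
V/II-4 aff ·: Vv|VV
V/III-1 ? II-1×II-2: vv|Vv|VV
V/III-2 un II-1×II-2: vv
V/III-3 aff II-3×II-4: Vv|VV
⇒ V over [I-1,I-2,II-1,II-2,II-3,II-4,III-1,III-2,III-3]: 99 consistent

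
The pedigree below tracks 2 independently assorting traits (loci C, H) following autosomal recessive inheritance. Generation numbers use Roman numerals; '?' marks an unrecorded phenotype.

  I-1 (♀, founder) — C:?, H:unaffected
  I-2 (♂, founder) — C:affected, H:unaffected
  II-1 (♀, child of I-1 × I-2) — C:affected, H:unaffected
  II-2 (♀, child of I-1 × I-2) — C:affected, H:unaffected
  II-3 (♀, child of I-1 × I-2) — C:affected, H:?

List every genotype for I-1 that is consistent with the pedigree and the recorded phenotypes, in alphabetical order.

C/I-1 ? ·: Cc|cc
C/I-2 aff ·: cc
C/II-1 aff I-1×I-2: cc
C/II-2 aff I-1×I-2: cc
C/II-3 aff I-1×I-2: cc
⇒ C over [I-1,I-2,II-1,II-2,II-3]: 2 consistent
H/I-1 un ·: HH|Hh
H/I-2 un ·: HH|Hh
H/II-1 un I-1×I-2: HH|Hh
H/II-2 un I-1×I-2: HH|Hh
H/II-3 ? I-1×I-2: HH|Hh|hh
⇒ H over [I-1,I-2,II-1,II-2,II-3]: 29 consistent

I-1 ∈ {Cc HH, Cc Hh, cc HH, cc Hh}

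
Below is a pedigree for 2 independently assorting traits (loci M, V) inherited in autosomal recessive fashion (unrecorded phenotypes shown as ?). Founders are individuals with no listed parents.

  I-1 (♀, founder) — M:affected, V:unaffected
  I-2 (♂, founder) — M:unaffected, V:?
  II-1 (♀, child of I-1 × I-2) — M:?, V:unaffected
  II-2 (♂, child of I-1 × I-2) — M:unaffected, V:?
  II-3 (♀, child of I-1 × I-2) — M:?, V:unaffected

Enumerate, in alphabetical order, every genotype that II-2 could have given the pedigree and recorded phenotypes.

II-2 ∈ {Mm VV, Mm Vv, Mm vv}

M/I-1 aff ·: mm
M/I-2 un ·: MM|Mm
M/II-1 ? I-1×I-2: Mm|mm
M/II-2 un I-1×I-2: Mm
M/II-3 ? I-1×I-2: Mm|mm
⇒ M over [I-1,I-2,II-1,II-2,II-3]: 5 consistent
V/I-1 un ·: VV|Vv
V/I-2 ? ·: VV|Vv|vv
V/II-1 un I-1×I-2: VV|Vv
V/II-2 ? I-1×I-2: VV|Vv|vv
V/II-3 un I-1×I-2: VV|Vv
⇒ V over [I-1,I-2,II-1,II-2,II-3]: 32 consistent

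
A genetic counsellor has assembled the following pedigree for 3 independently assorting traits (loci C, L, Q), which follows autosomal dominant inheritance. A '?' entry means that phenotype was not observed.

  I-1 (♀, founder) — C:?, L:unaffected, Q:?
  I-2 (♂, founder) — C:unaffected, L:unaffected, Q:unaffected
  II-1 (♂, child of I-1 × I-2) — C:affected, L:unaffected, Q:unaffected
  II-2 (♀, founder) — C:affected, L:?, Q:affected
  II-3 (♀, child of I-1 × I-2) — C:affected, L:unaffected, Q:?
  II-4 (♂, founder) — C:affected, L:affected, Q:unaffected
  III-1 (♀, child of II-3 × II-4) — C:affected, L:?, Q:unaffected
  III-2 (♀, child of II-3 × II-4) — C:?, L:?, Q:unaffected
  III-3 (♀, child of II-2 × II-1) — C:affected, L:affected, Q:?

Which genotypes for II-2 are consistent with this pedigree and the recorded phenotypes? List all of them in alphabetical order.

C/I-1 ? ·: Cc|CC
C/I-2 un ·: cc
C/II-1 aff I-1×I-2: Cc
C/II-2 aff ·: Cc|CC
C/II-3 aff I-1×I-2: Cc
C/II-4 aff ·: Cc|CC
C/III-1 aff II-3×II-4: Cc|CC
C/III-2 ? II-3×II-4: cc|Cc|CC
C/III-3 aff II-2×II-1: Cc|CC
⇒ C over [I-1,I-2,II-1,II-2,II-3,II-4,III-1,III-2,III-3]: 80 consistent
L/I-1 un ·: ll
L/I-2 un ·: ll
L/II-1 un I-1×I-2: ll
L/II-2 ? ·: Ll|LL
L/II-3 un I-1×I-2: ll
L/II-4 aff ·: Ll|LL
L/III-1 ? II-3×II-4: ll|Ll
L/III-2 ? II-3×II-4: ll|Ll
L/III-3 aff II-2×II-1: Ll
⇒ L over [I-1,I-2,II-1,II-2,II-3,II-4,III-1,III-2,III-3]: 10 consistent
Q/I-1 ? ·: qq|Qq
Q/I-2 un ·: qq
Q/II-1 un I-1×I-2: qq
Q/II-2 aff ·: Qq|QQ
Q/II-3 ? I-1×I-2: qq|Qq
Q/II-4 un ·: qq
Q/III-1 un II-3×II-4: qq
Q/III-2 un II-3×II-4: qq
Q/III-3 ? II-2×II-1: qq|Qq
⇒ Q over [I-1,I-2,II-1,II-2,II-3,II-4,III-1,III-2,III-3]: 9 consistent

II-2 ∈ {CC LL QQ, CC LL Qq, CC Ll QQ, CC Ll Qq, Cc LL QQ, Cc LL Qq, Cc Ll QQ, Cc Ll Qq}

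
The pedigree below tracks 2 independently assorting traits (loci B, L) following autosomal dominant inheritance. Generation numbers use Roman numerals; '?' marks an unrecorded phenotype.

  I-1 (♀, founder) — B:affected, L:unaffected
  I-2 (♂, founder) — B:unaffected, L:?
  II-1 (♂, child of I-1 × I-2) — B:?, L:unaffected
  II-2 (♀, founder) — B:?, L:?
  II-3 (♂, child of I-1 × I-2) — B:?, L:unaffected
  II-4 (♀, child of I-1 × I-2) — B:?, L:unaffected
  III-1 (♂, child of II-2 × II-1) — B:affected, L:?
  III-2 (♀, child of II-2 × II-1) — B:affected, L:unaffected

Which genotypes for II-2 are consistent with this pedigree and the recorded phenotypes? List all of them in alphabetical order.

II-2 ∈ {BB Ll, BB ll, Bb Ll, Bb ll, bb Ll, bb ll}

B/I-1 aff ·: Bb|BB
B/I-2 un ·: bb
B/II-1 ? I-1×I-2: bb|Bb
B/II-2 ? ·: bb|Bb|BB
B/II-3 ? I-1×I-2: bb|Bb
B/II-4 ? I-1×I-2: bb|Bb
B/III-1 aff II-2×II-1: Bb|BB
B/III-2 aff II-2×II-1: Bb|BB
⇒ B over [I-1,I-2,II-1,II-2,II-3,II-4,III-1,III-2]: 53 consistent
L/I-1 un ·: ll
L/I-2 ? ·: ll|Ll
L/II-1 un I-1×I-2: ll
L/II-2 ? ·: ll|Ll
L/II-3 un I-1×I-2: ll
L/II-4 un I-1×I-2: ll
L/III-1 ? II-2×II-1: ll|Ll
L/III-2 un II-2×II-1: ll
⇒ L over [I-1,I-2,II-1,II-2,II-3,II-4,III-1,III-2]: 6 consistent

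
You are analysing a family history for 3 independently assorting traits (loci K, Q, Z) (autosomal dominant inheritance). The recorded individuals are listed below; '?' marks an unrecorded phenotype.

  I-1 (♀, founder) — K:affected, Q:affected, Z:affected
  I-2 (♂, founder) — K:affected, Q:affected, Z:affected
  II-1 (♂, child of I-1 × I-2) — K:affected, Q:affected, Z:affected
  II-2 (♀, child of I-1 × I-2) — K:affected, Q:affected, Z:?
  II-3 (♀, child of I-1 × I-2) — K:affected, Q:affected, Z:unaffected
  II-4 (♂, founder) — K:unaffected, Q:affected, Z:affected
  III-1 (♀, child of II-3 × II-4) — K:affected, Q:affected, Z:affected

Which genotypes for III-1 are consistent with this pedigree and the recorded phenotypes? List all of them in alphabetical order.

III-1 ∈ {Kk QQ Zz, Kk Qq Zz}

K/I-1 aff ·: Kk|KK
K/I-2 aff ·: Kk|KK
K/II-1 aff I-1×I-2: Kk|KK
K/II-2 aff I-1×I-2: Kk|KK
K/II-3 aff I-1×I-2: Kk|KK
K/II-4 un ·: kk
K/III-1 aff II-3×II-4: Kk
⇒ K over [I-1,I-2,II-1,II-2,II-3,II-4,III-1]: 25 consistent
Q/I-1 aff ·: Qq|QQ
Q/I-2 aff ·: Qq|QQ
Q/II-1 aff I-1×I-2: Qq|QQ
Q/II-2 aff I-1×I-2: Qq|QQ
Q/II-3 aff I-1×I-2: Qq|QQ
Q/II-4 aff ·: Qq|QQ
Q/III-1 aff II-3×II-4: Qq|QQ
⇒ Q over [I-1,I-2,II-1,II-2,II-3,II-4,III-1]: 87 consistent
Z/I-1 aff ·: Zz
Z/I-2 aff ·: Zz
Z/II-1 aff I-1×I-2: Zz|ZZ
Z/II-2 ? I-1×I-2: zz|Zz|ZZ
Z/II-3 un I-1×I-2: zz
Z/II-4 aff ·: Zz|ZZ
Z/III-1 aff II-3×II-4: Zz
⇒ Z over [I-1,I-2,II-1,II-2,II-3,II-4,III-1]: 12 consistent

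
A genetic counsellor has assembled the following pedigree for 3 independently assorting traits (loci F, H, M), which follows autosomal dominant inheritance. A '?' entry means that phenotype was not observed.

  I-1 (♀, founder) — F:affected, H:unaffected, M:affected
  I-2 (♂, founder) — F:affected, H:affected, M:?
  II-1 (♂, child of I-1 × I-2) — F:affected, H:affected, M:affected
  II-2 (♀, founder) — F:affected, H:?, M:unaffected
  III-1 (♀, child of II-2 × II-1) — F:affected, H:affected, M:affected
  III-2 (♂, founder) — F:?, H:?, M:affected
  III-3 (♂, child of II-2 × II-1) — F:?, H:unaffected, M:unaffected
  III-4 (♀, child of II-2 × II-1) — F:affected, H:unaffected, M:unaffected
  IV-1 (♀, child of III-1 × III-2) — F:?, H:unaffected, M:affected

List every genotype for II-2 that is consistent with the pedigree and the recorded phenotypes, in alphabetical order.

II-2 ∈ {FF Hh mm, FF hh mm, Ff Hh mm, Ff hh mm}

F/I-1 aff ·: Ff|FF
F/I-2 aff ·: Ff|FF
F/II-1 aff I-1×I-2: Ff|FF
F/II-2 aff ·: Ff|FF
F/III-1 aff II-2×II-1: Ff|FF
F/III-2 ? ·: ff|Ff|FF
F/III-3 ? II-2×II-1: ff|Ff|FF
F/III-4 aff II-2×II-1: Ff|FF
F/IV-1 ? III-1×III-2: ff|Ff|FF
⇒ F over [I-1,I-2,II-1,II-2,III-1,III-2,III-3,III-4,IV-1]: 522 consistent
H/I-1 un ·: hh
H/I-2 aff ·: Hh|HH
H/II-1 aff I-1×I-2: Hh
H/II-2 ? ·: hh|Hh
H/III-1 aff II-2×II-1: Hh
H/III-2 ? ·: hh|Hh
H/III-3 un II-2×II-1: hh
H/III-4 un II-2×II-1: hh
H/IV-1 un III-1×III-2: hh
⇒ H over [I-1,I-2,II-1,II-2,III-1,III-2,III-3,III-4,IV-1]: 8 consistent
M/I-1 aff ·: Mm|MM
M/I-2 ? ·: mm|Mm|MM
M/II-1 aff I-1×I-2: Mm
M/II-2 un ·: mm
M/III-1 aff II-2×II-1: Mm
M/III-2 aff ·: Mm|MM
M/III-3 un II-2×II-1: mm
M/III-4 un II-2×II-1: mm
M/IV-1 aff III-1×III-2: Mm|MM
⇒ M over [I-1,I-2,II-1,II-2,III-1,III-2,III-3,III-4,IV-1]: 20 consistent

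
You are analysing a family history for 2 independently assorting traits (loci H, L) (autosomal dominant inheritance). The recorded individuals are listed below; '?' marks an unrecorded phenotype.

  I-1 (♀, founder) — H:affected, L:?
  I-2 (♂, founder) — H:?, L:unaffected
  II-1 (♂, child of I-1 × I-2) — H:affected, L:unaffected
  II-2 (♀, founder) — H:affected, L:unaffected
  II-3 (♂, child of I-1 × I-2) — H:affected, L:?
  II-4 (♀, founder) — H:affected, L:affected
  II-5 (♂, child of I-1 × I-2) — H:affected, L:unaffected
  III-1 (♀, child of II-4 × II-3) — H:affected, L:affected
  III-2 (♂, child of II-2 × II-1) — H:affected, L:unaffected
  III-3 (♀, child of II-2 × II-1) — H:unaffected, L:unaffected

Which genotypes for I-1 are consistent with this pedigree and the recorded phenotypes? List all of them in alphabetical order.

I-1 ∈ {HH Ll, HH ll, Hh Ll, Hh ll}

H/I-1 aff ·: Hh|HH
H/I-2 ? ·: hh|Hh|HH
H/II-1 aff I-1×I-2: Hh
H/II-2 aff ·: Hh
H/II-3 aff I-1×I-2: Hh|HH
H/II-4 aff ·: Hh|HH
H/II-5 aff I-1×I-2: Hh|HH
H/III-1 aff II-4×II-3: Hh|HH
H/III-2 aff II-2×II-1: Hh|HH
H/III-3 un II-2×II-1: hh
⇒ H over [I-1,I-2,II-1,II-2,II-3,II-4,II-5,III-1,III-2,III-3]: 100 consistent
L/I-1 ? ·: ll|Ll
L/I-2 un ·: ll
L/II-1 un I-1×I-2: ll
L/II-2 un ·: ll
L/II-3 ? I-1×I-2: ll|Ll
L/II-4 aff ·: Ll|LL
L/II-5 un I-1×I-2: ll
L/III-1 aff II-4×II-3: Ll|LL
L/III-2 un II-2×II-1: ll
L/III-3 un II-2×II-1: ll
⇒ L over [I-1,I-2,II-1,II-2,II-3,II-4,II-5,III-1,III-2,III-3]: 8 consistent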